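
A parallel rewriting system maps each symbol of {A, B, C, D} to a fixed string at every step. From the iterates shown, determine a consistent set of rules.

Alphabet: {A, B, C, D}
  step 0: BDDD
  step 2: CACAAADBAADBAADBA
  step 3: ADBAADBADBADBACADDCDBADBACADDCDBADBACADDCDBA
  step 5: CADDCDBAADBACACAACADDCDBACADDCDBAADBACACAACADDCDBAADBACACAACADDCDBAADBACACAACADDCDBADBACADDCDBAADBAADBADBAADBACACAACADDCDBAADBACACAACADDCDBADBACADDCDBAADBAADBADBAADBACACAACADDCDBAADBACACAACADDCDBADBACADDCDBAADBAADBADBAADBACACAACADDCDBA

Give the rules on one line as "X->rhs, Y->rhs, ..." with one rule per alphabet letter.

A->DBA, B->DDC, C->A, D->CA

  step 2 ⇒ step 3: CACAAADBAADBAADBA ⇒ A·DBA·A·DBA·DBA·DBA·CA·DDC·DBA·DBA·CA·DDC·DBA·DBA·CA·DDC·DBA
    A ↦ DBA
    B ↦ DDC
    C ↦ A
    D ↦ CA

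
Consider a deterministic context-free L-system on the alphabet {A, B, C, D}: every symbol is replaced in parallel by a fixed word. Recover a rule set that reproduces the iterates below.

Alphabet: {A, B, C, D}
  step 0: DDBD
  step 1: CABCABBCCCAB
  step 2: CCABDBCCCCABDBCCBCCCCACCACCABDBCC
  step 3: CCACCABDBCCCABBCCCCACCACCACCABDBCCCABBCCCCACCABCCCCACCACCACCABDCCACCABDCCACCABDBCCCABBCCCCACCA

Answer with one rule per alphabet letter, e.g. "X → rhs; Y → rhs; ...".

  step 2 ⇒ step 3: CCABDBCCCCABDBCCBCCCCACCACCABDBCC ⇒ CCA·CCA·BD·BCC·CAB·BCC·CCA·CCA·CCA·CCA·BD·BCC·CAB·BCC·CCA·CCA·BCC·CCA·CCA·CCA·CCA·BD·CCA·CCA·BD·CCA·CCA·BD·BCC·CAB·BCC·CCA·CCA
    A ↦ BD
    B ↦ BCC
    C ↦ CCA
    D ↦ CAB

A->BD, B->BCC, C->CCA, D->CAB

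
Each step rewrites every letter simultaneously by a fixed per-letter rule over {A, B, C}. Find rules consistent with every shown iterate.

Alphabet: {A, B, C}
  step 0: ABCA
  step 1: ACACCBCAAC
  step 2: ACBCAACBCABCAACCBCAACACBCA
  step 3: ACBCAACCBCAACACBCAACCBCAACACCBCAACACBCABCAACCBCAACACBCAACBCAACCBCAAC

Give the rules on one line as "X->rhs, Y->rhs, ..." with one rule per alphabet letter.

A->AC, B->ACC, C->BCA

  step 2 ⇒ step 3: ACBCAACBCABCAACCBCAACACBCA ⇒ AC·BCA·ACC·BCA·AC·AC·BCA·ACC·BCA·AC·ACC·BCA·AC·AC·BCA·BCA·ACC·BCA·AC·AC·BCA·AC·BCA·ACC·BCA·AC
    A ↦ AC
    B ↦ ACC
    C ↦ BCA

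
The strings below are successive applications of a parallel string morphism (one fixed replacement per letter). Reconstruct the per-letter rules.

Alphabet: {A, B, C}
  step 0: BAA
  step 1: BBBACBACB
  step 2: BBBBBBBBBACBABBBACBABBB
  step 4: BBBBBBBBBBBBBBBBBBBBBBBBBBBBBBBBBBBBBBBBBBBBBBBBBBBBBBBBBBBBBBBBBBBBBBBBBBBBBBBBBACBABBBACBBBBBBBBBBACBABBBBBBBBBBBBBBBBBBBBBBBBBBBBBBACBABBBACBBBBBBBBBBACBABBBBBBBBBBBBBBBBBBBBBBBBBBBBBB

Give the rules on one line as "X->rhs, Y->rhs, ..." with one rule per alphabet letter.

A->ACB, B->BBB, C->A

  step 1 ⇒ step 2: BBBACBACB ⇒ BBB·BBB·BBB·ACB·A·BBB·ACB·A·BBB
    A ↦ ACB
    B ↦ BBB
    C ↦ A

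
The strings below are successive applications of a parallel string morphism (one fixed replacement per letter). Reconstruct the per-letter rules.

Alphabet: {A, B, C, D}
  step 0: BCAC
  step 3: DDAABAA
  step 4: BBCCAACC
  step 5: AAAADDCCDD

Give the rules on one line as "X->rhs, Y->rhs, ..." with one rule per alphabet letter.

  step 4 ⇒ step 5: BBCCAACC ⇒ AA·AA·D·D·C·C·D·D
    A ↦ C
    B ↦ AA
    C ↦ D
  step 3 ⇒ step 4: DDAABAA ⇒ B·B·C·C·AA·C·C
    D ↦ B

A->C, B->AA, C->D, D->B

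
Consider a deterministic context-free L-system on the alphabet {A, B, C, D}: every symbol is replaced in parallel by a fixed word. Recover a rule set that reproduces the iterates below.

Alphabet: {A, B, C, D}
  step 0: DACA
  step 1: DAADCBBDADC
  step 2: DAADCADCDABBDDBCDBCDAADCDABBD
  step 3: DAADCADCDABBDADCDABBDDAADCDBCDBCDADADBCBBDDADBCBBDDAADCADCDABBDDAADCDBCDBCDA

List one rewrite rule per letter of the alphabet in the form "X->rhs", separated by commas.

A->ADC, B->DBC, C->BBD, D->DA

  step 2 ⇒ step 3: DAADCADCDABBDDBCDBCDAADCDABBD ⇒ DA·ADC·ADC·DA·BBD·ADC·DA·BBD·DA·ADC·DBC·DBC·DA·DA·DBC·BBD·DA·DBC·BBD·DA·ADC·ADC·DA·BBD·DA·ADC·DBC·DBC·DA
    A ↦ ADC
    B ↦ DBC
    C ↦ BBD
    D ↦ DA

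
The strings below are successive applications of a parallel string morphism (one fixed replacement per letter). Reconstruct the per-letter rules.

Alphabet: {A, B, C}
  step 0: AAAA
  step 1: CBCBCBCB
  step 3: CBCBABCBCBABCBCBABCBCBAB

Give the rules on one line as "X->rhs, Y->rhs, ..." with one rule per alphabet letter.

  step 0 ⇒ step 1: AAAA ⇒ CB·CB·CB·CB
    A ↦ CB
    B ↦ AB  (constrained at step 1)
    C ↦ A  (constrained at step 1)

A->CB, B->AB, C->A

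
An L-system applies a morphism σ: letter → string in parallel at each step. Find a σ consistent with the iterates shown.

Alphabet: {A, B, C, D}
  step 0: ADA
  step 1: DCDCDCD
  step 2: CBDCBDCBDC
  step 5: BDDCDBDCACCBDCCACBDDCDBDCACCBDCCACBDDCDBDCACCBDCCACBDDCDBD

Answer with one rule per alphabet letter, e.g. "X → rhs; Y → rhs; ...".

A->DCD, B->CA, C->BD, D->C

  step 1 ⇒ step 2: DCDCDCD ⇒ C·BD·C·BD·C·BD·C
    C ↦ BD
    D ↦ C
  step 0 ⇒ step 1: ADA ⇒ DCD·C·DCD
    A ↦ DCD
    B ↦ CA  (constrained at step 2)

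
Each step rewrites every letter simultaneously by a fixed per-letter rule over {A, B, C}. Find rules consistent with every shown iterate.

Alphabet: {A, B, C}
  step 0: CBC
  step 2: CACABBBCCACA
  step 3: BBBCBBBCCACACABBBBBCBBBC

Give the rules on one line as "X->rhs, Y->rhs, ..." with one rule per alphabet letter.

A->BC, B->CA, C->BB

  step 2 ⇒ step 3: CACABBBCCACA ⇒ BB·BC·BB·BC·CA·CA·CA·BB·BB·BC·BB·BC
    A ↦ BC
    B ↦ CA
    C ↦ BB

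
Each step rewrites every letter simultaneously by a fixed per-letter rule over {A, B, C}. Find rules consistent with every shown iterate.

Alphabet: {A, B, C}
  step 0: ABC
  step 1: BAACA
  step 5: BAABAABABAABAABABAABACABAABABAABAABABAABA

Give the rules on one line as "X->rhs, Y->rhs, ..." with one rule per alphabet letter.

A->BA, B->A, C->CA

  step 0 ⇒ step 1: ABC ⇒ BA·A·CA
    A ↦ BA
    B ↦ A
    C ↦ CA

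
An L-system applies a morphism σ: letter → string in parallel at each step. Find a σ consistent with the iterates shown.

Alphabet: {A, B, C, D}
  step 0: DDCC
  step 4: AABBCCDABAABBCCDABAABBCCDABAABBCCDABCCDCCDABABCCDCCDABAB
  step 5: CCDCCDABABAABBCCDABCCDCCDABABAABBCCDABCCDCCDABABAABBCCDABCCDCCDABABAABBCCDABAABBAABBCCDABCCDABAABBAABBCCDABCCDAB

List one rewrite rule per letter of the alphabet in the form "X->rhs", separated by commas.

A->CCD, B->AB, C->A, D->BB

  step 4 ⇒ step 5: AABBCCDABAABBCCDABAABBCCDABAABBCCDABCCDCCDABABCCDCCDABAB ⇒ CCD·CCD·AB·AB·A·A·BB·CCD·AB·CCD·CCD·AB·AB·A·A·BB·CCD·AB·CCD·CCD·AB·AB·A·A·BB·CCD·AB·CCD·CCD·AB·AB·A·A·BB·CCD·AB·A·A·BB·A·A·BB·CCD·AB·CCD·AB·A·A·BB·A·A·BB·CCD·AB·CCD·AB
    A ↦ CCD
    B ↦ AB
    C ↦ A
    D ↦ BB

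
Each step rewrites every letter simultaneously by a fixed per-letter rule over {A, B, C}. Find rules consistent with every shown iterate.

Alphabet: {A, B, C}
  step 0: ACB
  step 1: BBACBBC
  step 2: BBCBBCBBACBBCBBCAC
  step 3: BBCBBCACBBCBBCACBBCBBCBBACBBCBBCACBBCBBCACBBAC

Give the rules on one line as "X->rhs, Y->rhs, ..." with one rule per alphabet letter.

  step 2 ⇒ step 3: BBCBBCBBACBBCBBCAC ⇒ BBC·BBC·AC·BBC·BBC·AC·BBC·BBC·BB·AC·BBC·BBC·AC·BBC·BBC·AC·BB·AC
    A ↦ BB
    B ↦ BBC
    C ↦ AC

A->BB, B->BBC, C->AC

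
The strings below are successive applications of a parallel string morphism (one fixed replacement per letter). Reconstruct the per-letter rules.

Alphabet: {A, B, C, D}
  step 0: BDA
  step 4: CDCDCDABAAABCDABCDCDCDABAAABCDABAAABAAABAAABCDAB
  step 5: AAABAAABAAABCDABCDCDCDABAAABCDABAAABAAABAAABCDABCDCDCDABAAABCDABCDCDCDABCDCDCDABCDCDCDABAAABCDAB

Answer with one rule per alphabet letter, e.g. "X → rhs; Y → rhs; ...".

  step 4 ⇒ step 5: CDCDCDABAAABCDABCDCDCDABAAABCDABAAABAAABAAABCDAB ⇒ AA·AB·AA·AB·AA·AB·CD·AB·CD·CD·CD·AB·AA·AB·CD·AB·AA·AB·AA·AB·AA·AB·CD·AB·CD·CD·CD·AB·AA·AB·CD·AB·CD·CD·CD·AB·CD·CD·CD·AB·CD·CD·CD·AB·AA·AB·CD·AB
    A ↦ CD
    B ↦ AB
    C ↦ AA
    D ↦ AB

A->CD, B->AB, C->AA, D->AB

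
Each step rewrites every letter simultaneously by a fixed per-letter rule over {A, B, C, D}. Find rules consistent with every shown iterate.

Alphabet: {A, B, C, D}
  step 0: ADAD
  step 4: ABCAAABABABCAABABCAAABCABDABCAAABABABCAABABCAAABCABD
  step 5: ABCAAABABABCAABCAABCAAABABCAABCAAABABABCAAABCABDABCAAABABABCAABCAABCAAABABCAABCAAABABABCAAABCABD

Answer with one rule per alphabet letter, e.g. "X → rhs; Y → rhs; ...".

A->AB, B->CA, C->A, D->BD

  step 4 ⇒ step 5: ABCAAABABABCAABABCAAABCABDABCAAABABABCAABABCAAABCABD ⇒ AB·CA·A·AB·AB·AB·CA·AB·CA·AB·CA·A·AB·AB·CA·AB·CA·A·AB·AB·AB·CA·A·AB·CA·BD·AB·CA·A·AB·AB·AB·CA·AB·CA·AB·CA·A·AB·AB·CA·AB·CA·A·AB·AB·AB·CA·A·AB·CA·BD
    A ↦ AB
    B ↦ CA
    C ↦ A
    D ↦ BD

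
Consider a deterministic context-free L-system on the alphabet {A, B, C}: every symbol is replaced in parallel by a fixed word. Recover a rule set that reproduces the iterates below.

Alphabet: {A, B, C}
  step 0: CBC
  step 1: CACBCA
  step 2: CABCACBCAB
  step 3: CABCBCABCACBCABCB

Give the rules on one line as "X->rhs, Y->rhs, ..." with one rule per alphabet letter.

  step 2 ⇒ step 3: CABCACBCAB ⇒ CA·B·CB·CA·B·CA·CB·CA·B·CB
    A ↦ B
    B ↦ CB
    C ↦ CA

A->B, B->CB, C->CA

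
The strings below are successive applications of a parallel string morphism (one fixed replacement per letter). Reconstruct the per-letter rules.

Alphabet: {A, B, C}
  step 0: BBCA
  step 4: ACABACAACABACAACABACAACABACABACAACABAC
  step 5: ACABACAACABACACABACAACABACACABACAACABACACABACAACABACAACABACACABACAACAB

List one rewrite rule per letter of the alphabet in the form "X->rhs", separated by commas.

A->AC, B->A, C->AB

  step 4 ⇒ step 5: ACABACAACABACAACABACAACABACABACAACABAC ⇒ AC·AB·AC·A·AC·AB·AC·AC·AB·AC·A·AC·AB·AC·AC·AB·AC·A·AC·AB·AC·AC·AB·AC·A·AC·AB·AC·A·AC·AB·AC·AC·AB·AC·A·AC·AB
    A ↦ AC
    B ↦ A
    C ↦ AB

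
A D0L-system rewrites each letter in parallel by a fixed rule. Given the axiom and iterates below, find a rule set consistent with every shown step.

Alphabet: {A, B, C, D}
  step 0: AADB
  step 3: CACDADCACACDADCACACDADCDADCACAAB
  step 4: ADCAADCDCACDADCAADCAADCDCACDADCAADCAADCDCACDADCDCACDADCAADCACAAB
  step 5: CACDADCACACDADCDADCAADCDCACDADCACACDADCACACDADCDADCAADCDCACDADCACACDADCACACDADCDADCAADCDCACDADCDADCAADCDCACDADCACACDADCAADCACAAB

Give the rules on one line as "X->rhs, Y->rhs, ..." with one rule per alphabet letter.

  step 4 ⇒ step 5: ADCAADCDCACDADCAADCAADCDCACDADCAADCAADCDCACDADCDCACDADCAADCACAAB ⇒ CA·CD·AD·CA·CA·CD·AD·CD·AD·CA·AD·CD·CA·CD·AD·CA·CA·CD·AD·CA·CA·CD·AD·CD·AD·CA·AD·CD·CA·CD·AD·CA·CA·CD·AD·CA·CA·CD·AD·CD·AD·CA·AD·CD·CA·CD·AD·CD·AD·CA·AD·CD·CA·CD·AD·CA·CA·CD·AD·CA·AD·CA·CA·AB
    A ↦ CA
    B ↦ AB
    C ↦ AD
    D ↦ CD

A->CA, B->AB, C->AD, D->CD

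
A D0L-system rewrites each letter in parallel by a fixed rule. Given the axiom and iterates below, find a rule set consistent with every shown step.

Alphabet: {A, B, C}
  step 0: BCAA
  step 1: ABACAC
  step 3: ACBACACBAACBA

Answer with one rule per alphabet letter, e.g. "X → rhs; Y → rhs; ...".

A->AC, B->A, C->B

  step 0 ⇒ step 1: BCAA ⇒ A·B·AC·AC
    A ↦ AC
    B ↦ A
    C ↦ B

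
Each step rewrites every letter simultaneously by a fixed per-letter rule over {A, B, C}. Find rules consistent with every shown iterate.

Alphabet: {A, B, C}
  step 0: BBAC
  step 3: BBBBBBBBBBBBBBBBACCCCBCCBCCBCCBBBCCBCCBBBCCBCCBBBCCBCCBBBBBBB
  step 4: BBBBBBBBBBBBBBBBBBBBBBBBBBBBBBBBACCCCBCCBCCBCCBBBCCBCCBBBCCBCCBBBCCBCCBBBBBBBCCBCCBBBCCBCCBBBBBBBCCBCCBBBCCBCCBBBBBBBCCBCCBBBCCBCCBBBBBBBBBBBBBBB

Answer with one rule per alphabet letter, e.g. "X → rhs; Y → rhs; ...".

A->ACC, B->BB, C->CCB

  step 3 ⇒ step 4: BBBBBBBBBBBBBBBBACCCCBCCBCCBCCBBBCCBCCBBBCCBCCBBBCCBCCBBBBBBB ⇒ BB·BB·BB·BB·BB·BB·BB·BB·BB·BB·BB·BB·BB·BB·BB·BB·ACC·CCB·CCB·CCB·CCB·BB·CCB·CCB·BB·CCB·CCB·BB·CCB·CCB·BB·BB·BB·CCB·CCB·BB·CCB·CCB·BB·BB·BB·CCB·CCB·BB·CCB·CCB·BB·BB·BB·CCB·CCB·BB·CCB·CCB·BB·BB·BB·BB·BB·BB·BB
    A ↦ ACC
    B ↦ BB
    C ↦ CCB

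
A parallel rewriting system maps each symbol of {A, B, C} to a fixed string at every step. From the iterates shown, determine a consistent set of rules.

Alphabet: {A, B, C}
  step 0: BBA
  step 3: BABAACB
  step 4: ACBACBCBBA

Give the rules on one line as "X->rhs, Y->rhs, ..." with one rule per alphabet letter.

  step 3 ⇒ step 4: BABAACB ⇒ A·CB·A·CB·CB·B·A
    A ↦ CB
    B ↦ A
    C ↦ B

A->CB, B->A, C->B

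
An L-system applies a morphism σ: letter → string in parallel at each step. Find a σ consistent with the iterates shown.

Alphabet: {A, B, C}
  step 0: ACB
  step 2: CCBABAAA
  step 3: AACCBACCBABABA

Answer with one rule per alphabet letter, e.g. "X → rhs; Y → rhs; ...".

A->BA, B->CC, C->A

  step 2 ⇒ step 3: CCBABAAA ⇒ A·A·CC·BA·CC·BA·BA·BA
    A ↦ BA
    B ↦ CC
    C ↦ A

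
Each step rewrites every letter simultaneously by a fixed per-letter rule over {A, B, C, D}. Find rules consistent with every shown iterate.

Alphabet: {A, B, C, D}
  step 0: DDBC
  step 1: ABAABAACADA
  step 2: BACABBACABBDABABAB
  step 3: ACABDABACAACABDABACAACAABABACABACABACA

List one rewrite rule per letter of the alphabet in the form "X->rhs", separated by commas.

  step 2 ⇒ step 3: BACABBACABBDABABAB ⇒ ACA·B·DA·B·ACA·ACA·B·DA·B·ACA·ACA·ABA·B·ACA·B·ACA·B·ACA
    A ↦ B
    B ↦ ACA
    C ↦ DA
    D ↦ ABA

A->B, B->ACA, C->DA, D->ABA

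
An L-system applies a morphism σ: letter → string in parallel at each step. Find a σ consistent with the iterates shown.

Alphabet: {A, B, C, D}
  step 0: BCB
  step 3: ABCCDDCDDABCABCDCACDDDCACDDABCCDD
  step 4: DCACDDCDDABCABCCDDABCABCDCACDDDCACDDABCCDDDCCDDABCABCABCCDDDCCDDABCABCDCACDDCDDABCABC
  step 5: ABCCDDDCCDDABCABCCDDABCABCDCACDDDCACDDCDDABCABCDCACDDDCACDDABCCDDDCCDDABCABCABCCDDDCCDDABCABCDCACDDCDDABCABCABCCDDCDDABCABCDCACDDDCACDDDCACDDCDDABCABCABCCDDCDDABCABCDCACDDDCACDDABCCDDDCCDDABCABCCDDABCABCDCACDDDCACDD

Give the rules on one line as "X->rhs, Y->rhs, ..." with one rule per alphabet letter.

A->DC, B->A, C->CDD, D->ABC

  step 4 ⇒ step 5: DCACDDCDDABCABCCDDABCABCDCACDDDCACDDABCCDDDCCDDABCABCABCCDDDCCDDABCABCDCACDDCDDABCABC ⇒ ABC·CDD·DC·CDD·ABC·ABC·CDD·ABC·ABC·DC·A·CDD·DC·A·CDD·CDD·ABC·ABC·DC·A·CDD·DC·A·CDD·ABC·CDD·DC·CDD·ABC·ABC·ABC·CDD·DC·CDD·ABC·ABC·DC·A·CDD·CDD·ABC·ABC·ABC·CDD·CDD·ABC·ABC·DC·A·CDD·DC·A·CDD·DC·A·CDD·CDD·ABC·ABC·ABC·CDD·CDD·ABC·ABC·DC·A·CDD·DC·A·CDD·ABC·CDD·DC·CDD·ABC·ABC·CDD·ABC·ABC·DC·A·CDD·DC·A·CDD
    A ↦ DC
    B ↦ A
    C ↦ CDD
    D ↦ ABC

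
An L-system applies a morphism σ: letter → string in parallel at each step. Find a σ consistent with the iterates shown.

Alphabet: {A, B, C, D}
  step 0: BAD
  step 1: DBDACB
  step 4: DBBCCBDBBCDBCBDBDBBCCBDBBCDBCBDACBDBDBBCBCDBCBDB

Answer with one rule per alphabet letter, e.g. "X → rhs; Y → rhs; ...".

A->DA, B->DB, C->BC, D->CB

  step 0 ⇒ step 1: BAD ⇒ DB·DA·CB
    A ↦ DA
    B ↦ DB
    D ↦ CB
    C ↦ BC  (constrained at step 1)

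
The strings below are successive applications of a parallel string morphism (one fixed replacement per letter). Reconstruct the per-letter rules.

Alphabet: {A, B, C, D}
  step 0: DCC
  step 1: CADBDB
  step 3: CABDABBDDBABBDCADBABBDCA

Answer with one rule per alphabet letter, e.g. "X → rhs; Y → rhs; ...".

  step 0 ⇒ step 1: DCC ⇒ CA·DB·DB
    C ↦ DB
    D ↦ CA
    A ↦ AB  (constrained at step 1)
    B ↦ BD  (constrained at step 1)

A->AB, B->BD, C->DB, D->CA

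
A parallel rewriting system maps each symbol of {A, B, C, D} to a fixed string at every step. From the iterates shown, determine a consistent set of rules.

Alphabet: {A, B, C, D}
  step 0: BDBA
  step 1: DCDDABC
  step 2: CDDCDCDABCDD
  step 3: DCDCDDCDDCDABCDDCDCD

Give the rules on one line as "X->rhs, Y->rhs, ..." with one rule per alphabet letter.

A->ABC, B->D, C->D, D->CD

  step 2 ⇒ step 3: CDDCDCDABCDD ⇒ D·CD·CD·D·CD·D·CD·ABC·D·D·CD·CD
    A ↦ ABC
    B ↦ D
    C ↦ D
    D ↦ CD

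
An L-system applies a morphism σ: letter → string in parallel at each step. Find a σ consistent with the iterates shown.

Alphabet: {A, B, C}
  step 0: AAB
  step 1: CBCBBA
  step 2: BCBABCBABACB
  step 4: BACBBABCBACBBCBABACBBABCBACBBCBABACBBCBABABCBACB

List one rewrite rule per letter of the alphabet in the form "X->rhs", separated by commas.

A->CB, B->BA, C->BC

  step 1 ⇒ step 2: CBCBBA ⇒ BC·BA·BC·BA·BA·CB
    A ↦ CB
    B ↦ BA
    C ↦ BC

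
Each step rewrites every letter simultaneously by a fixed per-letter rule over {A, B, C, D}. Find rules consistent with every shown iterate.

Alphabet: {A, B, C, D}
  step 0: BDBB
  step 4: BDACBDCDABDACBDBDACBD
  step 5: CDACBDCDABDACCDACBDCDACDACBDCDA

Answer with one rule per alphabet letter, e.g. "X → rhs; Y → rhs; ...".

A->C, B->CD, C->BD, D->A

  step 4 ⇒ step 5: BDACBDCDABDACBDBDACBD ⇒ CD·A·C·BD·CD·A·BD·A·C·CD·A·C·BD·CD·A·CD·A·C·BD·CD·A
    A ↦ C
    B ↦ CD
    C ↦ BD
    D ↦ A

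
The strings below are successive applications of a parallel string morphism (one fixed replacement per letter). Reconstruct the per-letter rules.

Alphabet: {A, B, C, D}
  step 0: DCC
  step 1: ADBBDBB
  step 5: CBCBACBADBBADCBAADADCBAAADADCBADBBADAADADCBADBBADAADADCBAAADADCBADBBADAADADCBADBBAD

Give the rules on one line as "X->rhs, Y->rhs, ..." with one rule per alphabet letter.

A->CB, B->AD, C->DBB, D->A

  step 0 ⇒ step 1: DCC ⇒ A·DBB·DBB
    C ↦ DBB
    D ↦ A
    A ↦ CB  (constrained at step 1)
    B ↦ AD  (constrained at step 1)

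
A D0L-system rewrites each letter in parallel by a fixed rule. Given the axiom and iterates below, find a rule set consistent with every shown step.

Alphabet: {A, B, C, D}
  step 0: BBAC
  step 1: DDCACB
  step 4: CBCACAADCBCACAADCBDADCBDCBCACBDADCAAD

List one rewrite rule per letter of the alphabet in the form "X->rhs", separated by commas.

  step 0 ⇒ step 1: BBAC ⇒ D·D·CA·CB
    A ↦ CA
    B ↦ D
    C ↦ CB
    D ↦ AD  (constrained at step 1)

A->CA, B->D, C->CB, D->AD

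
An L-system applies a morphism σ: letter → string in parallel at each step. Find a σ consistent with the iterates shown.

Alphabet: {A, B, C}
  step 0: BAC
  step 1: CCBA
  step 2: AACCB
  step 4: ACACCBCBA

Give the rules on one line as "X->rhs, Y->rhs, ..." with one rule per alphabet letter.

  step 1 ⇒ step 2: CCBA ⇒ A·A·C·CB
    A ↦ CB
    B ↦ C
    C ↦ A

A->CB, B->C, C->A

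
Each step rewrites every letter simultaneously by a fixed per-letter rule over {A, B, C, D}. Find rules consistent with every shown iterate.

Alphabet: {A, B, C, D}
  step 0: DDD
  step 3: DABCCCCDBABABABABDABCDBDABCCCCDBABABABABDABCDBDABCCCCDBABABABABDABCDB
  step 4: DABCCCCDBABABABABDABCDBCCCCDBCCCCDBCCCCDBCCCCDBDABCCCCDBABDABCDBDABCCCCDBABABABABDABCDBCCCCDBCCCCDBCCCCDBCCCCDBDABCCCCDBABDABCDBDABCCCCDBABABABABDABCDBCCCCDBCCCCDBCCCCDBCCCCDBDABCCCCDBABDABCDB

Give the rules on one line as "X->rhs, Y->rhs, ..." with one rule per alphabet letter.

  step 3 ⇒ step 4: DABCCCCDBABABABABDABCDBDABCCCCDBABABABABDABCDBDABCCCCDBABABABABDABCDB ⇒ DAB·CCC·CDB·AB·AB·AB·AB·DAB·CDB·CCC·CDB·CCC·CDB·CCC·CDB·CCC·CDB·DAB·CCC·CDB·AB·DAB·CDB·DAB·CCC·CDB·AB·AB·AB·AB·DAB·CDB·CCC·CDB·CCC·CDB·CCC·CDB·CCC·CDB·DAB·CCC·CDB·AB·DAB·CDB·DAB·CCC·CDB·AB·AB·AB·AB·DAB·CDB·CCC·CDB·CCC·CDB·CCC·CDB·CCC·CDB·DAB·CCC·CDB·AB·DAB·CDB
    A ↦ CCC
    B ↦ CDB
    C ↦ AB
    D ↦ DAB

A->CCC, B->CDB, C->AB, D->DAB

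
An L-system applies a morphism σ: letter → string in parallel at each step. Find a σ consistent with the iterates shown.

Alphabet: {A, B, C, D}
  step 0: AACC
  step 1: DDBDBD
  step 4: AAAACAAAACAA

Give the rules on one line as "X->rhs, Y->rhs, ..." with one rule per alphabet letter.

  step 0 ⇒ step 1: AACC ⇒ D·D·BD·BD
    A ↦ D
    C ↦ BD
    B ↦ AC  (constrained at step 1)
    D ↦ A  (constrained at step 1)

A->D, B->AC, C->BD, D->A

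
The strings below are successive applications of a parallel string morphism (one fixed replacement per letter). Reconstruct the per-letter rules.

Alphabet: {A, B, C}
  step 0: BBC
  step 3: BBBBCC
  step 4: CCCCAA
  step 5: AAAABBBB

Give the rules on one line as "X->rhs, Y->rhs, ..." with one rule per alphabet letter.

A->BB, B->C, C->A

  step 4 ⇒ step 5: CCCCAA ⇒ A·A·A·A·BB·BB
    A ↦ BB
    C ↦ A
  step 3 ⇒ step 4: BBBBCC ⇒ C·C·C·C·A·A
    B ↦ C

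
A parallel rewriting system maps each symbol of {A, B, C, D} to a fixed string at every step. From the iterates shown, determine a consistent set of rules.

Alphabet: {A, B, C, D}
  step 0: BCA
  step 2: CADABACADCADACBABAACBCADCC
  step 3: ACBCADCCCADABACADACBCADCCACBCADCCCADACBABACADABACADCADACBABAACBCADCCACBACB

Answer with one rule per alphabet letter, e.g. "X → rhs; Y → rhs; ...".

A->CAD, B->ABA, C->ACB, D->CC

  step 2 ⇒ step 3: CADABACADCADACBABAACBCADCC ⇒ ACB·CAD·CC·CAD·ABA·CAD·ACB·CAD·CC·ACB·CAD·CC·CAD·ACB·ABA·CAD·ABA·CAD·CAD·ACB·ABA·ACB·CAD·CC·ACB·ACB
    A ↦ CAD
    B ↦ ABA
    C ↦ ACB
    D ↦ CC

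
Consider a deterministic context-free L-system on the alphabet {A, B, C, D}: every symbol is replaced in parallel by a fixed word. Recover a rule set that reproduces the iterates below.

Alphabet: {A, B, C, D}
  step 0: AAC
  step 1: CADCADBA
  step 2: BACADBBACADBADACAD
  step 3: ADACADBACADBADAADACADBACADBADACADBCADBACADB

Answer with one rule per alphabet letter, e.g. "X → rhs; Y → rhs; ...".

A->CAD, B->ADA, C->BA, D->B

  step 2 ⇒ step 3: BACADBBACADBADACAD ⇒ ADA·CAD·BA·CAD·B·ADA·ADA·CAD·BA·CAD·B·ADA·CAD·B·CAD·BA·CAD·B
    A ↦ CAD
    B ↦ ADA
    C ↦ BA
    D ↦ B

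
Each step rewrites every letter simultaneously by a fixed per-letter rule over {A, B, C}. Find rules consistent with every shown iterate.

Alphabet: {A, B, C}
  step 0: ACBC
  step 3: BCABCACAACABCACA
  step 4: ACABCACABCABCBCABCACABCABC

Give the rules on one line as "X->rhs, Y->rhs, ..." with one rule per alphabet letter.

A->BC, B->AC, C->A

  step 3 ⇒ step 4: BCABCACAACABCACA ⇒ AC·A·BC·AC·A·BC·A·BC·BC·A·BC·AC·A·BC·A·BC
    A ↦ BC
    B ↦ AC
    C ↦ A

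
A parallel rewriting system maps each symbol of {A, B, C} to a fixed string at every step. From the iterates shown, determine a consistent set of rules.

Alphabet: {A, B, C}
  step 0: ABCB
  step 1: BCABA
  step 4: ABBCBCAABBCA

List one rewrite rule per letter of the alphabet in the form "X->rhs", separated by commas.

A->BC, B->A, C->B

  step 0 ⇒ step 1: ABCB ⇒ BC·A·B·A
    A ↦ BC
    B ↦ A
    C ↦ B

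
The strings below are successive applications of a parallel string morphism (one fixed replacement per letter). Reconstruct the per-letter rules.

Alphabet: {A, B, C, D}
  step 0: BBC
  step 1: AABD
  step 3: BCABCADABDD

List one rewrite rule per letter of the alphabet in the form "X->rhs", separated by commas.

A->D, B->A, C->BD, D->BCA

  step 0 ⇒ step 1: BBC ⇒ A·A·BD
    B ↦ A
    C ↦ BD
    A ↦ D  (constrained at step 1)
    D ↦ BCA  (constrained at step 1)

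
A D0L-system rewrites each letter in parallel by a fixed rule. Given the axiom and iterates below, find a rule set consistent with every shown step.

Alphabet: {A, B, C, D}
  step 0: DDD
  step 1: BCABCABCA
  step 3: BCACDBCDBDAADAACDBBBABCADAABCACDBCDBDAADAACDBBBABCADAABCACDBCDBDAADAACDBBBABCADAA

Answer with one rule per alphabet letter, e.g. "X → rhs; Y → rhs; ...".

  step 0 ⇒ step 1: DDD ⇒ BCA·BCA·BCA
    D ↦ BCA
    A ↦ CDB  (constrained at step 1)
    B ↦ DAA  (constrained at step 1)
    C ↦ BBA  (constrained at step 1)

A->CDB, B->DAA, C->BBA, D->BCA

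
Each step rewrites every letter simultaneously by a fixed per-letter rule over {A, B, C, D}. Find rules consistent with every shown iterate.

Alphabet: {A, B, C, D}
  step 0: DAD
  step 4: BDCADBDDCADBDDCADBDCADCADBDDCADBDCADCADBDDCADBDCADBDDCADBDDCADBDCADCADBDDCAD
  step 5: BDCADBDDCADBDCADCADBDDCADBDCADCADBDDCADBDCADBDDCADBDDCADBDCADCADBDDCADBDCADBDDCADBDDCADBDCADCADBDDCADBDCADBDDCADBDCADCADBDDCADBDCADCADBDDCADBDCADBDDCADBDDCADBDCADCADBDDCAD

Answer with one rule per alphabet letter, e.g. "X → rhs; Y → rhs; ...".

  step 4 ⇒ step 5: BDCADBDDCADBDDCADBDCADCADBDDCADBDCADCADBDDCADBDCADBDDCADBDDCADBDCADCADBDDCAD ⇒ BD·CAD·BD·D·CAD·BD·CAD·CAD·BD·D·CAD·BD·CAD·CAD·BD·D·CAD·BD·CAD·BD·D·CAD·BD·D·CAD·BD·CAD·CAD·BD·D·CAD·BD·CAD·BD·D·CAD·BD·D·CAD·BD·CAD·CAD·BD·D·CAD·BD·CAD·BD·D·CAD·BD·CAD·CAD·BD·D·CAD·BD·CAD·CAD·BD·D·CAD·BD·CAD·BD·D·CAD·BD·D·CAD·BD·CAD·CAD·BD·D·CAD
    A ↦ D
    B ↦ BD
    C ↦ BD
    D ↦ CAD

A->D, B->BD, C->BD, D->CAD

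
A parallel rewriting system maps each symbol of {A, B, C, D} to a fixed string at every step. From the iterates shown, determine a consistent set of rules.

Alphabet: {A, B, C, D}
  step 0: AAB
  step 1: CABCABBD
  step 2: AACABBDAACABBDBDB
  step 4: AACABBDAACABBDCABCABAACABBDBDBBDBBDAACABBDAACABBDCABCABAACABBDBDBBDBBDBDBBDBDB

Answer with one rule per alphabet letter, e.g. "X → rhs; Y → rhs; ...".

A->CAB, B->BD, C->AA, D->B

  step 1 ⇒ step 2: CABCABBD ⇒ AA·CAB·BD·AA·CAB·BD·BD·B
    A ↦ CAB
    B ↦ BD
    C ↦ AA
    D ↦ B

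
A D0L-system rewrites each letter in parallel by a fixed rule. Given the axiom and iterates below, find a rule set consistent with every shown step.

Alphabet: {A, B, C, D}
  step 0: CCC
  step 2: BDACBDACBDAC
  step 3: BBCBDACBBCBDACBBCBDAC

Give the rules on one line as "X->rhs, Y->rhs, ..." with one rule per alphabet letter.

  step 2 ⇒ step 3: BDACBDACBDAC ⇒ BB·C·BD·AC·BB·C·BD·AC·BB·C·BD·AC
    A ↦ BD
    B ↦ BB
    C ↦ AC
    D ↦ C

A->BD, B->BB, C->AC, D->C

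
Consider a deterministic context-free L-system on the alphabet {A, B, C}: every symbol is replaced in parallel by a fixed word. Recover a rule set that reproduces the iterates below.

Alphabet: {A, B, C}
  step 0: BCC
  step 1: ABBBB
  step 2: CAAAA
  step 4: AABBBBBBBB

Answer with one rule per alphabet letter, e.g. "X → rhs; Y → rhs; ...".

  step 1 ⇒ step 2: ABBBB ⇒ C·A·A·A·A
    A ↦ C
    B ↦ A
  step 0 ⇒ step 1: BCC ⇒ A·BB·BB
    C ↦ BB

A->C, B->A, C->BB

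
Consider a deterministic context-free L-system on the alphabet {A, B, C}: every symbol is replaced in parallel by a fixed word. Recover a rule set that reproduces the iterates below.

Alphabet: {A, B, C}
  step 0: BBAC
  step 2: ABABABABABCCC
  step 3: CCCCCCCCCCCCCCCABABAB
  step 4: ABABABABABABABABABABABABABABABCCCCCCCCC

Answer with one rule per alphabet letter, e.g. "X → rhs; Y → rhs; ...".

A->C, B->CC, C->AB

  step 3 ⇒ step 4: CCCCCCCCCCCCCCCABABAB ⇒ AB·AB·AB·AB·AB·AB·AB·AB·AB·AB·AB·AB·AB·AB·AB·C·CC·C·CC·C·CC
    A ↦ C
    B ↦ CC
    C ↦ AB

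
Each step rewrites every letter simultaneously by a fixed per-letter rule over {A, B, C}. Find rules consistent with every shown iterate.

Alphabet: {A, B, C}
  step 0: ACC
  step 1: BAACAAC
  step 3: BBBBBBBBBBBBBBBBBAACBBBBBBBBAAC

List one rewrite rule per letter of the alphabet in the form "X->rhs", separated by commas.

  step 0 ⇒ step 1: ACC ⇒ B·AAC·AAC
    A ↦ B
    C ↦ AAC
    B ↦ BBB  (constrained at step 1)

A->B, B->BBB, C->AAC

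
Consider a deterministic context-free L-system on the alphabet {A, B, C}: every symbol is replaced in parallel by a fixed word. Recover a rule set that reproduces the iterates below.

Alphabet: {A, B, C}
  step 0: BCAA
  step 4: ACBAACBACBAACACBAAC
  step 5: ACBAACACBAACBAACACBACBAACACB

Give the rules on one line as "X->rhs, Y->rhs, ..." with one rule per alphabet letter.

A->AC, B->A, C->B

  step 4 ⇒ step 5: ACBAACBACBAACACBAAC ⇒ AC·B·A·AC·AC·B·A·AC·B·A·AC·AC·B·AC·B·A·AC·AC·B
    A ↦ AC
    B ↦ A
    C ↦ B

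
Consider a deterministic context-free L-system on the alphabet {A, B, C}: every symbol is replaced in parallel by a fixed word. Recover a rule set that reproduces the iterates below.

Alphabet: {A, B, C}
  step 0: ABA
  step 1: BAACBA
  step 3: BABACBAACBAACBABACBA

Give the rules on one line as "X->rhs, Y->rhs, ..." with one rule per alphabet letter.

  step 0 ⇒ step 1: ABA ⇒ BA·AC·BA
    A ↦ BA
    B ↦ AC
    C ↦ B  (constrained at step 1)

A->BA, B->AC, C->B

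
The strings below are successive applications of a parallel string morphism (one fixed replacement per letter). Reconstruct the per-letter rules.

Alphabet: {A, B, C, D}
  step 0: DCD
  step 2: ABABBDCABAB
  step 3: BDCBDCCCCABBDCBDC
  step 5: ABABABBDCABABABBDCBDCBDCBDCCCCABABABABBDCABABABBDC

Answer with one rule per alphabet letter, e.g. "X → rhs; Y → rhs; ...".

  step 2 ⇒ step 3: ABABBDCABAB ⇒ BD·C·BD·C·C·CC·AB·BD·C·BD·C
    A ↦ BD
    B ↦ C
    C ↦ AB
    D ↦ CC

A->BD, B->C, C->AB, D->CC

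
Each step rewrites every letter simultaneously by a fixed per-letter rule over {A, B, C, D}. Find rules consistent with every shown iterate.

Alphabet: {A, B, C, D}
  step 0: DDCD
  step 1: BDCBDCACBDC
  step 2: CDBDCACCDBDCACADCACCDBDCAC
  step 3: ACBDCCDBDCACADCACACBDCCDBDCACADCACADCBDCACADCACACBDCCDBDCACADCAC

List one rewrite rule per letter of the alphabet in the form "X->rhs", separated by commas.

A->ADC, B->CD, C->AC, D->BDC

  step 2 ⇒ step 3: CDBDCACCDBDCACADCACCDBDCAC ⇒ AC·BDC·CD·BDC·AC·ADC·AC·AC·BDC·CD·BDC·AC·ADC·AC·ADC·BDC·AC·ADC·AC·AC·BDC·CD·BDC·AC·ADC·AC
    A ↦ ADC
    B ↦ CD
    C ↦ AC
    D ↦ BDC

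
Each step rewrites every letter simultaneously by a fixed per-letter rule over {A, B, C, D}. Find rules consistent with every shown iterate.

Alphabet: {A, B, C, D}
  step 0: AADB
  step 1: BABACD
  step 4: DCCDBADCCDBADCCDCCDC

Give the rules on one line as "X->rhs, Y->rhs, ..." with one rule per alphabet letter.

  step 0 ⇒ step 1: AADB ⇒ BA·BA·C·D
    A ↦ BA
    B ↦ D
    D ↦ C
    C ↦ DC  (constrained at step 1)

A->BA, B->D, C->DC, D->C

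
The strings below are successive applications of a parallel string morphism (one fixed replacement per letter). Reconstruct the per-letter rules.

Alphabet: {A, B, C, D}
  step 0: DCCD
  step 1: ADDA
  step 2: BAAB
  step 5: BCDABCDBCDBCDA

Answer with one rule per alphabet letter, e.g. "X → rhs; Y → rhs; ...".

A->B, B->BC, C->D, D->A

  step 1 ⇒ step 2: ADDA ⇒ B·A·A·B
    A ↦ B
    D ↦ A
    B ↦ BC  (constrained at step 2)
  step 0 ⇒ step 1: DCCD ⇒ A·D·D·A
    C ↦ D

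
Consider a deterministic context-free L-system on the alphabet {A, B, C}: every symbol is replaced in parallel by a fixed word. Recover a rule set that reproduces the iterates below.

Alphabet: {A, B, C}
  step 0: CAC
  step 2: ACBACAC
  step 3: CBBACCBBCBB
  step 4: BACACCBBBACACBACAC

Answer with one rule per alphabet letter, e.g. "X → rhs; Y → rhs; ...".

  step 3 ⇒ step 4: CBBACCBBCBB ⇒ B·AC·AC·CB·B·B·AC·AC·B·AC·AC
    A ↦ CB
    B ↦ AC
    C ↦ B

A->CB, B->AC, C->B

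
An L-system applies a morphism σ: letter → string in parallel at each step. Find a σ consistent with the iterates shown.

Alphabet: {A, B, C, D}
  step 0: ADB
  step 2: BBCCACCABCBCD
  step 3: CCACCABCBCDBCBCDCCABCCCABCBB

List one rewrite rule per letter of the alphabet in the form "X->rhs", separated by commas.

  step 2 ⇒ step 3: BBCCACCABCBCD ⇒ CCA·CCA·BC·BC·D·BC·BC·D·CCA·BC·CCA·BC·BB
    A ↦ D
    B ↦ CCA
    C ↦ BC
    D ↦ BB

A->D, B->CCA, C->BC, D->BB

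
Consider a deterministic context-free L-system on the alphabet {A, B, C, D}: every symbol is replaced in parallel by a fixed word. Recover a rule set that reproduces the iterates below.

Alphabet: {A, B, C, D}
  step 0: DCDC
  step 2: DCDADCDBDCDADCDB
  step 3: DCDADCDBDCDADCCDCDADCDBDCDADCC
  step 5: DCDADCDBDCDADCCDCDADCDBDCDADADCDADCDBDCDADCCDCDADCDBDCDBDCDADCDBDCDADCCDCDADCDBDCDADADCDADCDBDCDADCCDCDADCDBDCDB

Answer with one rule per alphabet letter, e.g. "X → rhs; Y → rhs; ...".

A->DB, B->C, C->DA, D->DC

  step 2 ⇒ step 3: DCDADCDBDCDADCDB ⇒ DC·DA·DC·DB·DC·DA·DC·C·DC·DA·DC·DB·DC·DA·DC·C
    A ↦ DB
    B ↦ C
    C ↦ DA
    D ↦ DC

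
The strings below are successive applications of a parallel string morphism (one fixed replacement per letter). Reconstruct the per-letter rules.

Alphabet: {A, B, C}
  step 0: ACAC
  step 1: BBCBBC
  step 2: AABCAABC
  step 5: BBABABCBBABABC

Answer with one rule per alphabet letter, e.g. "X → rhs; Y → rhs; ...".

A->B, B->A, C->BC

  step 1 ⇒ step 2: BBCBBC ⇒ A·A·BC·A·A·BC
    B ↦ A
    C ↦ BC
  step 0 ⇒ step 1: ACAC ⇒ B·BC·B·BC
    A ↦ B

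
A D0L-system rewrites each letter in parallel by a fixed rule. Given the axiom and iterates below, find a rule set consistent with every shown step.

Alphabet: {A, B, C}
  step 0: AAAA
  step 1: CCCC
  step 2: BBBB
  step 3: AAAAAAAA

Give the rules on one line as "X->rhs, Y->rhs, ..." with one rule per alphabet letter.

  step 2 ⇒ step 3: BBBB ⇒ AA·AA·AA·AA
    B ↦ AA
  step 0 ⇒ step 1: AAAA ⇒ C·C·C·C
    A ↦ C
  step 1 ⇒ step 2: CCCC ⇒ B·B·B·B
    C ↦ B

A->C, B->AA, C->B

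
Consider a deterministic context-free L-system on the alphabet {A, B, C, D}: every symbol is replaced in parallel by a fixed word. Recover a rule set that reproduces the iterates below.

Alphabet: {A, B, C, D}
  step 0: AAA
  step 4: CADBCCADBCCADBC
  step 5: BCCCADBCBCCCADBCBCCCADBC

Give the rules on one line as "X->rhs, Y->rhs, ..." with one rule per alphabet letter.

A->C, B->D, C->BC, D->CA

  step 4 ⇒ step 5: CADBCCADBCCADBC ⇒ BC·C·CA·D·BC·BC·C·CA·D·BC·BC·C·CA·D·BC
    A ↦ C
    B ↦ D
    C ↦ BC
    D ↦ CA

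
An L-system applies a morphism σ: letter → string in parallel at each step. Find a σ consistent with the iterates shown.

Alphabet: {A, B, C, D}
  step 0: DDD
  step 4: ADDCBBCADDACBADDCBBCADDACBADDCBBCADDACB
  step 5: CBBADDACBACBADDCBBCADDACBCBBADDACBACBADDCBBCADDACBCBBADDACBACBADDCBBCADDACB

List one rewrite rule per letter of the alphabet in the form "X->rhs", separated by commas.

  step 4 ⇒ step 5: ADDCBBCADDACBADDCBBCADDACBADDCBBCADDACB ⇒ C·B·B·ADD·ACB·ACB·ADD·C·B·B·C·ADD·ACB·C·B·B·ADD·ACB·ACB·ADD·C·B·B·C·ADD·ACB·C·B·B·ADD·ACB·ACB·ADD·C·B·B·C·ADD·ACB
    A ↦ C
    B ↦ ACB
    C ↦ ADD
    D ↦ B

A->C, B->ACB, C->ADD, D->B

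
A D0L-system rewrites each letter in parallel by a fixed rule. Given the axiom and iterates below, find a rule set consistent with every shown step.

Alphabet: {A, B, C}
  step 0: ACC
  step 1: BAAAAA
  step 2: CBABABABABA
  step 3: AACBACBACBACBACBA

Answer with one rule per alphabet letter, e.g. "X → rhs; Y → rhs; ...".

A->BA, B->C, C->AA

  step 2 ⇒ step 3: CBABABABABA ⇒ AA·C·BA·C·BA·C·BA·C·BA·C·BA
    A ↦ BA
    B ↦ C
    C ↦ AA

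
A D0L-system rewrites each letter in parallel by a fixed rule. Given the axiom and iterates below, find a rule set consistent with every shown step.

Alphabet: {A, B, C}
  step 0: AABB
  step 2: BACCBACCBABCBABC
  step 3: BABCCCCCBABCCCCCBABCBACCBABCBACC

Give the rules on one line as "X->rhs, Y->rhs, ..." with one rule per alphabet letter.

  step 2 ⇒ step 3: BACCBACCBABCBABC ⇒ BA·BC·CC·CC·BA·BC·CC·CC·BA·BC·BA·CC·BA·BC·BA·CC
    A ↦ BC
    B ↦ BA
    C ↦ CC

A->BC, B->BA, C->CC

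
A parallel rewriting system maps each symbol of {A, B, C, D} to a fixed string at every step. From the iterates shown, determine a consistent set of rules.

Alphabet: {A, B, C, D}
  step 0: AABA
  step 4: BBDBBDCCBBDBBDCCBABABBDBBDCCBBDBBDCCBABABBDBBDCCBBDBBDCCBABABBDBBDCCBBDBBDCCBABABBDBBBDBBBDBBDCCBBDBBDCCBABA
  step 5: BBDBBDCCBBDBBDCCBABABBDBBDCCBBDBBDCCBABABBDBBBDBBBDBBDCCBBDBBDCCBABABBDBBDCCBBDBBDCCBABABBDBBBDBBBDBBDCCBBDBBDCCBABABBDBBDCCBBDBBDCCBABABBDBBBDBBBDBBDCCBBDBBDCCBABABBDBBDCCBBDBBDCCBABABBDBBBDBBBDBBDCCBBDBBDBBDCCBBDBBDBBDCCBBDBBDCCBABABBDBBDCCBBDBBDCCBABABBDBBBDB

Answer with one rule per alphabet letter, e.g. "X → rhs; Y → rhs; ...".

  step 4 ⇒ step 5: BBDBBDCCBBDBBDCCBABABBDBBDCCBBDBBDCCBABABBDBBDCCBBDBBDCCBABABBDBBDCCBBDBBDCCBABABBDBBBDBBBDBBDCCBBDBBDCCBABA ⇒ BBD·BBD·CC·BBD·BBD·CC·BA·BA·BBD·BBD·CC·BBD·BBD·CC·BA·BA·BBD·B·BBD·B·BBD·BBD·CC·BBD·BBD·CC·BA·BA·BBD·BBD·CC·BBD·BBD·CC·BA·BA·BBD·B·BBD·B·BBD·BBD·CC·BBD·BBD·CC·BA·BA·BBD·BBD·CC·BBD·BBD·CC·BA·BA·BBD·B·BBD·B·BBD·BBD·CC·BBD·BBD·CC·BA·BA·BBD·BBD·CC·BBD·BBD·CC·BA·BA·BBD·B·BBD·B·BBD·BBD·CC·BBD·BBD·BBD·CC·BBD·BBD·BBD·CC·BBD·BBD·CC·BA·BA·BBD·BBD·CC·BBD·BBD·CC·BA·BA·BBD·B·BBD·B
    A ↦ B
    B ↦ BBD
    C ↦ BA
    D ↦ CC

A->B, B->BBD, C->BA, D->CC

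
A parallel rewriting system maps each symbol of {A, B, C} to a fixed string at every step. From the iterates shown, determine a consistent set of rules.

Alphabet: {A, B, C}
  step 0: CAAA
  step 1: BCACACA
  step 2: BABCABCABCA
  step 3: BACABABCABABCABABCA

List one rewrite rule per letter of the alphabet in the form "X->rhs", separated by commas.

  step 2 ⇒ step 3: BABCABCABCA ⇒ BA·CA·BA·B·CA·BA·B·CA·BA·B·CA
    A ↦ CA
    B ↦ BA
    C ↦ B

A->CA, B->BA, C->B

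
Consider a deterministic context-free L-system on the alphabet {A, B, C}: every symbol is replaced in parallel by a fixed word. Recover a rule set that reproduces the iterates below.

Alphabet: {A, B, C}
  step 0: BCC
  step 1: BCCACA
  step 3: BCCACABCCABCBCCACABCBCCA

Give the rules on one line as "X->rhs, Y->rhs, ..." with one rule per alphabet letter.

A->BC, B->BC, C->CA

  step 0 ⇒ step 1: BCC ⇒ BC·CA·CA
    B ↦ BC
    C ↦ CA
    A ↦ BC  (constrained at step 1)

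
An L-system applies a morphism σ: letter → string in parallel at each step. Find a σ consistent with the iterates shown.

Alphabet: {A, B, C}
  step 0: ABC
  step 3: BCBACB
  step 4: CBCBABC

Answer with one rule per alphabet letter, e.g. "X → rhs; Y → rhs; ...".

A->BA, B->C, C->B

  step 3 ⇒ step 4: BCBACB ⇒ C·B·C·BA·B·C
    A ↦ BA
    B ↦ C
    C ↦ B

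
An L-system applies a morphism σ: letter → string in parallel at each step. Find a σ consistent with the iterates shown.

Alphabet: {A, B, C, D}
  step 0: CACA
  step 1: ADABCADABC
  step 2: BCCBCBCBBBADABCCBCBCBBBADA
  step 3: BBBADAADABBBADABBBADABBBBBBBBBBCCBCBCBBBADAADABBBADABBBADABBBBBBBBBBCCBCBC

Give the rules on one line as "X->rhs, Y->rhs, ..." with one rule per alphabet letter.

A->BC, B->BBB, C->ADA, D->CBC

  step 2 ⇒ step 3: BCCBCBCBBBADABCCBCBCBBBADA ⇒ BBB·ADA·ADA·BBB·ADA·BBB·ADA·BBB·BBB·BBB·BC·CBC·BC·BBB·ADA·ADA·BBB·ADA·BBB·ADA·BBB·BBB·BBB·BC·CBC·BC
    A ↦ BC
    B ↦ BBB
    C ↦ ADA
    D ↦ CBC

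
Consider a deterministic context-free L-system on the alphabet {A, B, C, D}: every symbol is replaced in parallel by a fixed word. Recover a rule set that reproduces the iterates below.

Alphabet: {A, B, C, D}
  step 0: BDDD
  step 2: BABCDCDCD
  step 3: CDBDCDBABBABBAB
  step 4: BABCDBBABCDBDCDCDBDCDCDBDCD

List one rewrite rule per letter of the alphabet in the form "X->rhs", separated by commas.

A->BD, B->CD, C->BA, D->B

  step 3 ⇒ step 4: CDBDCDBABBABBAB ⇒ BA·B·CD·B·BA·B·CD·BD·CD·CD·BD·CD·CD·BD·CD
    A ↦ BD
    B ↦ CD
    C ↦ BA
    D ↦ B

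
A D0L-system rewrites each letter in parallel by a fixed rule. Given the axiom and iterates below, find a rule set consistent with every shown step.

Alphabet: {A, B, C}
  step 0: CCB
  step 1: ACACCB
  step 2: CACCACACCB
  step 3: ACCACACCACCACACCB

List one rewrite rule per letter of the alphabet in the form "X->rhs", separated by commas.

  step 2 ⇒ step 3: CACCACACCB ⇒ AC·C·AC·AC·C·AC·C·AC·AC·CB
    A ↦ C
    B ↦ CB
    C ↦ AC

A->C, B->CB, C->AC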